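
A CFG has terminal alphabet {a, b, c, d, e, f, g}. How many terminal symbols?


Terminal symbols: a, b, c, d, e, f, g
Counting each: a (#1), b (#2), c (#3), d (#4), e (#5), f (#6), g (#7)
Total = 7

7


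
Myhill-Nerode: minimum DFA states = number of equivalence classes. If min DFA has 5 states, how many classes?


Myhill-Nerode theorem:
Number of equivalence classes = number of states in minimal DFA
Minimal DFA states = 5
Therefore equivalence classes = 5

5


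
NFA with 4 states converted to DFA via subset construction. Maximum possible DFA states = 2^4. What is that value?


NFA has 4 states
Subset construction: each DFA state = subset of NFA states
Maximum subsets = 2^4
2^4 = 16

16


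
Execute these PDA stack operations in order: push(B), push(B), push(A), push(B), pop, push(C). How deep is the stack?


Tracing stack operations:
  push(B) -> stack = [B], depth=1
  push(B) -> stack = [B,B], depth=2
  push(A) -> stack = [B,B,A], depth=3
  push(B) -> stack = [B,B,A,B], depth=4
  pop -> removed B, stack = [B,B,A], depth=3
  push(C) -> stack = [B,B,A,C], depth=4
Final depth = 4

4


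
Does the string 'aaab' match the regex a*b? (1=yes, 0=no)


Pattern: a*b
String: 'aaab'
Pattern requires: zero or more 'a's followed by exactly one 'b'
Found 3 leading 'a's
Remaining: 'b'
Remaining is exactly 'b' -> match
Result: 1

1


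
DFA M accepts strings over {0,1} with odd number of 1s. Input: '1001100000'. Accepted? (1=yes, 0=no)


DFA has 2 states: q_even (start, accept=no) and q_odd
Processing string '1001100000' character by character:
  Position 0: read '1', 1-count=1 -> q_odd
  Position 1: read '0', 1-count=1 -> q_odd (no change)
  Position 2: read '0', 1-count=1 -> q_odd (no change)
  Position 3: read '1', 1-count=2 -> q_even
  Position 4: read '1', 1-count=3 -> q_odd
  Position 5: read '0', 1-count=3 -> q_odd (no change)
  Position 6: read '0', 1-count=3 -> q_odd (no change)
  Position 7: read '0', 1-count=3 -> q_odd (no change)
  Position 8: read '0', 1-count=3 -> q_odd (no change)
  Position 9: read '0', 1-count=3 -> q_odd (no change)
Final state: q_odd, total 1s = 3 (odd); the DFA requires an odd count -> accept

1


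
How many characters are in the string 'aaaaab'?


String: 'aaaaab'
Counting characters:
  'a' appears 5 time(s)
  'b' appears 1 time(s)
Total length = 5 + 1 = 6

6


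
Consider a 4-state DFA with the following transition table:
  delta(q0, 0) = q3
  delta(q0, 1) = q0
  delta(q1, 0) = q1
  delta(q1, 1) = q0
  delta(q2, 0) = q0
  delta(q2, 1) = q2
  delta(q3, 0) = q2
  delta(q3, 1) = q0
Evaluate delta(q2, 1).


Looking up transition function:
delta(q2, 1) in the table
Row: q2, Column: 1
Result: q2

q2


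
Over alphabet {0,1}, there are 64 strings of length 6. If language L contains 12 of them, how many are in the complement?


Alphabet: {0,1}
String length: 6
Total strings of length 6 = 2^6 = 64
Strings in L = 12
Complement = total - |L|
= 64 - 12
= 52

52


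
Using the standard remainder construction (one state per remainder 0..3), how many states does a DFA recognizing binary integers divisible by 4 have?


Divisibility by 4 is tracked via the remainder mod 4: 0, 1, ..., 3
The construction assigns one state to each remainder
Number of remainders = 4

4


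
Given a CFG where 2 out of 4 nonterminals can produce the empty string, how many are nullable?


Nonterminals: {S, A, B, C}
A nonterminal is nullable if it can derive epsilon
Counting nullable nonterminals: 2
Total nullable = 2

2


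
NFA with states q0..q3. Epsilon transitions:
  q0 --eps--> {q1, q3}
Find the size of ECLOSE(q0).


Starting from q0
Initialize closure = {q0}
Follow epsilon from q0 -> add q1
Follow epsilon from q0 -> add q3
Final closure: {q0, q1, q3}
Size = 3

3


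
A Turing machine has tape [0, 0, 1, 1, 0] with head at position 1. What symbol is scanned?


Tape: [0, 0, 1, 1, 0]
Positions: 0 1 2 3 4
Values:    0 0 1 1 0
Head at position 1
tape[1] = 0

0


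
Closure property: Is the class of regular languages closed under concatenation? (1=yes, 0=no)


Regular languages are closed under all standard operations:
- Union: Yes (product construction)
- Intersection: Yes (product construction)
- Complement: Yes (swap accept/reject)
- Concatenation: Yes (NFA construction)
Operation: concatenation -> Closed

1


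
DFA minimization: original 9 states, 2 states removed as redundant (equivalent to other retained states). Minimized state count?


Original DFA: 9 states
Redundant states removed: 2
Minimized states = original - removed
= 9 - 2
= 7

7


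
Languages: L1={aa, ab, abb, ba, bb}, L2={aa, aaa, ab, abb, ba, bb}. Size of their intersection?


L1 = {aa, ab, abb, ba, bb}
L2 = {aa, aaa, ab, abb, ba, bb}
Checking each string in L1 against L2:
  'aa': in L2? Yes
  'ab': in L2? Yes
  'abb': in L2? Yes
  'ba': in L2? Yes
  'bb': in L2? Yes
Intersection = {aa, ab, abb, ba, bb}
|L1 ∩ L2| = 5

5


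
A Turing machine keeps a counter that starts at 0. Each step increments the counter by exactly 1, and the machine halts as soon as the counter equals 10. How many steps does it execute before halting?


Counter starts at 0. Counting sequence:
  Step 1: counter = 1
  Step 2: counter = 2
  Step 3: counter = 3
  Step 4: counter = 4
  Step 5: counter = 5
  Step 6: counter = 6
  ...
  Step 10: counter = 10
Counter reached 10 -> halt
Total steps = 10

10


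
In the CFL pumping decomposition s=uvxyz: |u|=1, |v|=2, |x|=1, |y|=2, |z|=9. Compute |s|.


|s| = |u| + |v| + |x| + |y| + |z|
= 1 + 2 + 1 + 2 + 9
= 3 + 1 + 11
= 4 + 11
= 15

15


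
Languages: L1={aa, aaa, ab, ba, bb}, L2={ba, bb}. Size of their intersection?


L1 = {aa, aaa, ab, ba, bb}
L2 = {ba, bb}
Checking each string in L1 against L2:
  'aa': in L2? No
  'aaa': in L2? No
  'ab': in L2? No
  'ba': in L2? Yes
  'bb': in L2? Yes
Intersection = {ba, bb}
|L1 ∩ L2| = 2

2


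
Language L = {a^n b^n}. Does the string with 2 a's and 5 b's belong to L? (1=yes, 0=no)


Language requires equal numbers of a's and b's
PDA pushes for each 'a', pops for each 'b'
Number of a's = 2
Number of b's = 5
2 != 5 -> Reject

0


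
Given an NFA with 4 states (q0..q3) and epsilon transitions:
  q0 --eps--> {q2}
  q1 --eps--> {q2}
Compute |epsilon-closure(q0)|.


Starting from q0
Initialize closure = {q0}
Follow epsilon from q0 -> add q2
Final closure: {q0, q2}
Size = 2

2


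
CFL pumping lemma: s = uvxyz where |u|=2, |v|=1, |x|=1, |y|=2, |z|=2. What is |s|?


|s| = |u| + |v| + |x| + |y| + |z|
= 2 + 1 + 1 + 2 + 2
= 3 + 1 + 4
= 4 + 4
= 8

8


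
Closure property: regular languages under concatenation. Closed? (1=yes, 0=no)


Regular languages are closed under:
- Union (DFA product construction)
- Intersection (DFA product construction)
- Complement (swap accept/reject states)
- Concatenation (NFA construction)
- Kleene star (NFA construction)
concatenation is in this list
Therefore: closed

1


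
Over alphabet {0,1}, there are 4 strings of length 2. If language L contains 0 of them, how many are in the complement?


Alphabet: {0,1}
String length: 2
Total strings of length 2 = 2^2 = 4
Strings in L = 0
Complement = total - |L|
= 4 - 0
= 4

4


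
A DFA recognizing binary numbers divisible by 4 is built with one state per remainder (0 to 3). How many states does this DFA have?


Divisibility by 4 is tracked via the remainder mod 4: 0, 1, ..., 3
The construction assigns one state to each remainder
Number of remainders = 4

4


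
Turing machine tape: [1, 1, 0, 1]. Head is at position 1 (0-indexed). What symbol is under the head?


Tape: [1, 1, 0, 1]
Positions: 0 1 2 3
Values:    1 1 0 1
Head at position 1
tape[1] = 1

1


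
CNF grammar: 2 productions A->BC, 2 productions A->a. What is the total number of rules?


CNF allows two rule forms:
  A -> BC (binary): 2 rules
  A -> a (terminal): 2 rules
Total = 2 + 2 = 4

4


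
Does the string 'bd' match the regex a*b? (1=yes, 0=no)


Pattern: a*b
String: 'bd'
Pattern requires: zero or more 'a's followed by exactly one 'b'
Found 0 leading 'a's
Remaining: 'bd'
Remaining is not 'b' -> no match
Result: 0

0


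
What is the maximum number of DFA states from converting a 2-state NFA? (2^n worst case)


NFA has 2 states
Subset construction: each DFA state = subset of NFA states
Maximum subsets = 2^2
2^2 = 4

4


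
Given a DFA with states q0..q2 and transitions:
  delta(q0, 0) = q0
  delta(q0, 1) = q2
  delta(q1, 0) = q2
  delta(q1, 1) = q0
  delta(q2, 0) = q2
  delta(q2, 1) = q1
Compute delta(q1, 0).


Looking up transition function:
delta(q1, 0) in the table
Row: q1, Column: 0
Result: q2

q2


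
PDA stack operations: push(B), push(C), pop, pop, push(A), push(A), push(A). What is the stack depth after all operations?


Tracing stack operations:
  push(B) -> stack = [B], depth=1
  push(C) -> stack = [B,C], depth=2
  pop -> removed C, stack = [B], depth=1
  pop -> removed B, stack = [], depth=0
  push(A) -> stack = [A], depth=1
  push(A) -> stack = [A,A], depth=2
  push(A) -> stack = [A,A,A], depth=3
Final depth = 3

3


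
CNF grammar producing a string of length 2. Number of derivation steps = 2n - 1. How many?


Chomsky Normal Form derivation:
String length n = 2
Each step either:
  - Splits a nonterminal into two (n-1 such steps)
  - Converts a nonterminal to terminal (n such steps)
Total = (n-1) + n = 2n - 1
= 2(2) - 1
= 4 - 1
= 3

3


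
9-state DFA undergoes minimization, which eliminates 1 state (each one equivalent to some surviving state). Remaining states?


Original DFA: 9 states
Redundant states removed: 1
Minimized states = original - removed
= 9 - 1
= 8

8


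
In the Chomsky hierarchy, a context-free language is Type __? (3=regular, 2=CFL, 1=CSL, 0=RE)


Chomsky hierarchy levels:
  Type 3: Regular (DFA/NFA/regex)
  Type 2: Context-free (PDA)
  Type 1: Context-sensitive
  Type 0: Recursively enumerable (TM)
'context-free' corresponds to Type 2

2


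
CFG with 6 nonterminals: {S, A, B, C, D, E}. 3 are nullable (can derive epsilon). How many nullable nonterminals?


Nonterminals: {S, A, B, C, D, E}
A nonterminal is nullable if it can derive epsilon
Counting nullable nonterminals: 3
Total nullable = 3

3


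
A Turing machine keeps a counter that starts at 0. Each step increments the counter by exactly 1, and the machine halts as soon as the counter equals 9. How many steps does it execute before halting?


Counter starts at 0. Counting sequence:
  Step 1: counter = 1
  Step 2: counter = 2
  Step 3: counter = 3
  Step 4: counter = 4
  Step 5: counter = 5
  Step 6: counter = 6
  ...
  Step 9: counter = 9
Counter reached 9 -> halt
Total steps = 9

9


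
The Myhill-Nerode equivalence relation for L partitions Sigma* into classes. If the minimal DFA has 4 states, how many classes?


Myhill-Nerode theorem:
Number of equivalence classes = number of states in minimal DFA
Minimal DFA states = 4
Therefore equivalence classes = 4

4


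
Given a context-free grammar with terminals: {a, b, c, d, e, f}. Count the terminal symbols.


Terminal symbols: a, b, c, d, e, f
Counting each: a (#1), b (#2), c (#3), d (#4), e (#5), f (#6)
Total = 6

6


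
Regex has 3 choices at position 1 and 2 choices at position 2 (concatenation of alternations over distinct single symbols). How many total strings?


First group: 3 alternatives
Second group: 2 alternatives
Concatenation: each choice from group 1 pairs with each from group 2
Total = 3 x 2 = 6

6


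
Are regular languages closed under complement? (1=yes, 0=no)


Regular languages are closed under all standard operations:
- Union: Yes (product construction)
- Intersection: Yes (product construction)
- Complement: Yes (swap accept/reject)
- Concatenation: Yes (NFA construction)
Operation: complement -> Closed

1


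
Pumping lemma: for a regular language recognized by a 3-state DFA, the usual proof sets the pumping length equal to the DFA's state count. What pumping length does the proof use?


Pumping lemma for regular languages (standard proof):
Take p = |Q|, the number of DFA states.
Any string of length >= |Q| passes through |Q|+1 states while reading its first |Q| symbols,
so by pigeonhole some state repeats, giving the loop that can be pumped.
Here |Q| = 3
Therefore the proof uses p = 3

3


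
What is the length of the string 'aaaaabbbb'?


String: 'aaaaabbbb'
Counting characters:
  'a' appears 5 time(s)
  'b' appears 4 time(s)
Total length = 5 + 4 = 9

9


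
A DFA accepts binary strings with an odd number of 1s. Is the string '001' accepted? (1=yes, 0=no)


DFA has 2 states: q_even (start, accept=no) and q_odd
Processing string '001' character by character:
  Position 0: read '0', 1-count=0 -> q_even (no change)
  Position 1: read '0', 1-count=0 -> q_even (no change)
  Position 2: read '1', 1-count=1 -> q_odd
Final state: q_odd, total 1s = 1 (odd); the DFA requires an odd count -> accept

1


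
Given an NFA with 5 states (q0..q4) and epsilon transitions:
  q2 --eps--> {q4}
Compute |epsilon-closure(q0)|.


Starting from q0
Initialize closure = {q0}
q0 has no outgoing epsilon transitions -> nothing to add
Final closure: {q0}
Size = 1

1


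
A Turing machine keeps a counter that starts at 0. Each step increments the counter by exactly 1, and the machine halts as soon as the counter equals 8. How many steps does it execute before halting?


Counter starts at 0. Counting sequence:
  Step 1: counter = 1
  Step 2: counter = 2
  Step 3: counter = 3
  Step 4: counter = 4
  Step 5: counter = 5
  Step 6: counter = 6
  Step 7: counter = 7
  Step 8: counter = 8
Counter reached 8 -> halt
Total steps = 8

8


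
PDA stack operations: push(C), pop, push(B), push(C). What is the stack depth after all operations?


Tracing stack operations:
  push(C) -> stack = [C], depth=1
  pop -> removed C, stack = [], depth=0
  push(B) -> stack = [B], depth=1
  push(C) -> stack = [B,C], depth=2
Final depth = 2

2


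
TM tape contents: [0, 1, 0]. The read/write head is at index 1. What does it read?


Tape: [0, 1, 0]
Positions: 0 1 2
Values:    0 1 0
Head at position 1
tape[1] = 1

1


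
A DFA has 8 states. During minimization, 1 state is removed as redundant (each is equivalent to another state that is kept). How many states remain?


Original DFA: 8 states
Redundant states removed: 1
Minimized states = original - removed
= 8 - 1
= 7

7


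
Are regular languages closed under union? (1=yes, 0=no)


Regular languages are closed under:
- Union (DFA product construction)
- Intersection (DFA product construction)
- Complement (swap accept/reject states)
- Concatenation (NFA construction)
- Kleene star (NFA construction)
union is in this list
Therefore: closed

1


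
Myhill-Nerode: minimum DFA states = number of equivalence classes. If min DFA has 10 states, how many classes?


Myhill-Nerode theorem:
Number of equivalence classes = number of states in minimal DFA
Minimal DFA states = 10
Therefore equivalence classes = 10

10


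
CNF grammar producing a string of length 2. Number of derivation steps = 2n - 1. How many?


Chomsky Normal Form derivation:
String length n = 2
Each step either:
  - Splits a nonterminal into two (n-1 such steps)
  - Converts a nonterminal to terminal (n such steps)
Total = (n-1) + n = 2n - 1
= 2(2) - 1
= 4 - 1
= 3

3


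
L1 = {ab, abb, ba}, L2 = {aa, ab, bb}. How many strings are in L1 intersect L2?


L1 = {ab, abb, ba}
L2 = {aa, ab, bb}
Checking each string in L1 against L2:
  'ab': in L2? Yes
  'abb': in L2? No
  'ba': in L2? No
Intersection = {ab}
|L1 ∩ L2| = 1

1


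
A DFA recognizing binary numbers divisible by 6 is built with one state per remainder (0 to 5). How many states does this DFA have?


Divisibility by 6 is tracked via the remainder mod 6: 0, 1, ..., 5
The construction assigns one state to each remainder
Number of remainders = 6

6


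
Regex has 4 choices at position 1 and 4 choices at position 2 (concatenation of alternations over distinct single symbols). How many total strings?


First group: 4 alternatives
Second group: 4 alternatives
Concatenation: each choice from group 1 pairs with each from group 2
Total = 4 x 4 = 16

16


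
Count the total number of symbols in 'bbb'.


String: 'bbb'
Counting characters:
  'b' appears 3 time(s)
Total length = 0 + 3 = 3

3


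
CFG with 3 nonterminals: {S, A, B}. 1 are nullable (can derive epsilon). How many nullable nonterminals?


Nonterminals: {S, A, B}
A nonterminal is nullable if it can derive epsilon
Counting nullable nonterminals: 1
Total nullable = 1

1


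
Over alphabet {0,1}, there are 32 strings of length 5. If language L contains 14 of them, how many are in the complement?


Alphabet: {0,1}
String length: 5
Total strings of length 5 = 2^5 = 32
Strings in L = 14
Complement = total - |L|
= 32 - 14
= 18

18


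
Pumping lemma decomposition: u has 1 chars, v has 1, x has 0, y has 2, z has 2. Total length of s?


|s| = |u| + |v| + |x| + |y| + |z|
= 1 + 1 + 0 + 2 + 2
= 2 + 0 + 4
= 2 + 4
= 6

6


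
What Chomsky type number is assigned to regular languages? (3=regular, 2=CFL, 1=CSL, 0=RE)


Chomsky hierarchy levels:
  Type 3: Regular (DFA/NFA/regex)
  Type 2: Context-free (PDA)
  Type 1: Context-sensitive
  Type 0: Recursively enumerable (TM)
'regular' corresponds to Type 3

3


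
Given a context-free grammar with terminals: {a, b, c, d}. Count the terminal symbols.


Terminal symbols: a, b, c, d
Counting each: a (#1), b (#2), c (#3), d (#4)
Total = 4

4


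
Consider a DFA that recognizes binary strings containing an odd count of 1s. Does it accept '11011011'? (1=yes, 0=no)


DFA has 2 states: q_even (start, accept=no) and q_odd
Processing string '11011011' character by character:
  Position 0: read '1', 1-count=1 -> q_odd
  Position 1: read '1', 1-count=2 -> q_even
  Position 2: read '0', 1-count=2 -> q_even (no change)
  Position 3: read '1', 1-count=3 -> q_odd
  Position 4: read '1', 1-count=4 -> q_even
  Position 5: read '0', 1-count=4 -> q_even (no change)
  Position 6: read '1', 1-count=5 -> q_odd
  Position 7: read '1', 1-count=6 -> q_even
Final state: q_even, total 1s = 6 (even); the DFA requires an odd count -> reject

0


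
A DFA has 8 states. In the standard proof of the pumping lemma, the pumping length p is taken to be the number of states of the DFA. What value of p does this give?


Pumping lemma for regular languages (standard proof):
Take p = |Q|, the number of DFA states.
Any string of length >= |Q| passes through |Q|+1 states while reading its first |Q| symbols,
so by pigeonhole some state repeats, giving the loop that can be pumped.
Here |Q| = 8
Therefore the proof uses p = 8

8


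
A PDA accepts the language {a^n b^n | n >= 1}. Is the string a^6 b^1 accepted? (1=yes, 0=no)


Language requires equal numbers of a's and b's
PDA pushes for each 'a', pops for each 'b'
Number of a's = 6
Number of b's = 1
6 != 1 -> Reject

0


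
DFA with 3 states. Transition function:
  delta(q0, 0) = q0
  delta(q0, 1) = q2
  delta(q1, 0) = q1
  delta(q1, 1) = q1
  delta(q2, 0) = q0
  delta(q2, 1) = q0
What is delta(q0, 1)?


Looking up transition function:
delta(q0, 1) in the table
Row: q0, Column: 1
Result: q2

q2


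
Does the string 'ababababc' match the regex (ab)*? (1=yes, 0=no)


Pattern: (ab)*
String: 'ababababc'
Pattern requires: zero or more repetitions of 'ab'
Length 9 is odd -> cannot be (ab)* -> no match
Result: 0

0


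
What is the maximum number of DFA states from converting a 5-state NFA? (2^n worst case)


NFA has 5 states
Subset construction: each DFA state = subset of NFA states
Maximum subsets = 2^5
2^5 = 32

32


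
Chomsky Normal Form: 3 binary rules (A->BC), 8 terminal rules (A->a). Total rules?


CNF allows two rule forms:
  A -> BC (binary): 3 rules
  A -> a (terminal): 8 rules
Total = 3 + 8 = 11

11


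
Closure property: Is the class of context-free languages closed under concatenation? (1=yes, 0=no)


CFL closure properties:
  Closed under: union, concatenation, Kleene star
  NOT closed under: intersection, complement
Operation 'concatenation' is in closed list -> Yes (closed)

1


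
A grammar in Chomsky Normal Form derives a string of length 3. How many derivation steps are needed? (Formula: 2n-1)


Chomsky Normal Form derivation:
String length n = 3
Each step either:
  - Splits a nonterminal into two (n-1 such steps)
  - Converts a nonterminal to terminal (n such steps)
Total = (n-1) + n = 2n - 1
= 2(3) - 1
= 6 - 1
= 5

5


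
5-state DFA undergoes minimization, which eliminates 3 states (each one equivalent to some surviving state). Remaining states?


Original DFA: 5 states
Redundant states removed: 3
Minimized states = original - removed
= 5 - 3
= 2

2


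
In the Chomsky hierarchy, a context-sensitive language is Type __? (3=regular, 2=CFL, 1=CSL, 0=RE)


Chomsky hierarchy levels:
  Type 3: Regular (DFA/NFA/regex)
  Type 2: Context-free (PDA)
  Type 1: Context-sensitive
  Type 0: Recursively enumerable (TM)
'context-sensitive' corresponds to Type 1

1


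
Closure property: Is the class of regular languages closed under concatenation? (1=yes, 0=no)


Regular languages are closed under all standard operations:
- Union: Yes (product construction)
- Intersection: Yes (product construction)
- Complement: Yes (swap accept/reject)
- Concatenation: Yes (NFA construction)
Operation: concatenation -> Closed

1


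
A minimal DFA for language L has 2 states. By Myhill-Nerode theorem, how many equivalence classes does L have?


Myhill-Nerode theorem:
Number of equivalence classes = number of states in minimal DFA
Minimal DFA states = 2
Therefore equivalence classes = 2

2


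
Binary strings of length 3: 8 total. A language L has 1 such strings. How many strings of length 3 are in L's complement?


Alphabet: {0,1}
String length: 3
Total strings of length 3 = 2^3 = 8
Strings in L = 1
Complement = total - |L|
= 8 - 1
= 7

7


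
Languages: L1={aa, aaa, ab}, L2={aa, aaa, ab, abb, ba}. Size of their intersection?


L1 = {aa, aaa, ab}
L2 = {aa, aaa, ab, abb, ba}
Checking each string in L1 against L2:
  'aa': in L2? Yes
  'aaa': in L2? Yes
  'ab': in L2? Yes
Intersection = {aa, aaa, ab}
|L1 ∩ L2| = 3

3


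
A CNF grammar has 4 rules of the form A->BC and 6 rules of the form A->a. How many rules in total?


CNF allows two rule forms:
  A -> BC (binary): 4 rules
  A -> a (terminal): 6 rules
Total = 4 + 6 = 10

10


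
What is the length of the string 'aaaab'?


String: 'aaaab'
Counting characters:
  'a' appears 4 time(s)
  'b' appears 1 time(s)
Total length = 4 + 1 = 5

5


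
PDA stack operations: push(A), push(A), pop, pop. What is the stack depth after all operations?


Tracing stack operations:
  push(A) -> stack = [A], depth=1
  push(A) -> stack = [A,A], depth=2
  pop -> removed A, stack = [A], depth=1
  pop -> removed A, stack = [], depth=0
Final depth = 0

0


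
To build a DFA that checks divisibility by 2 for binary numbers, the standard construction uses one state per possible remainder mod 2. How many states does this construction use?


Divisibility by 2 is tracked via the remainder mod 2: 0, 1, ..., 1
The construction assigns one state to each remainder
Number of remainders = 2

2


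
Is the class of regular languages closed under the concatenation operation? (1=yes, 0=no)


Regular languages are closed under:
- Union (DFA product construction)
- Intersection (DFA product construction)
- Complement (swap accept/reject states)
- Concatenation (NFA construction)
- Kleene star (NFA construction)
concatenation is in this list
Therefore: closed

1


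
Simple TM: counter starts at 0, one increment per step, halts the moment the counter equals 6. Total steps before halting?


Counter starts at 0. Counting sequence:
  Step 1: counter = 1
  Step 2: counter = 2
  Step 3: counter = 3
  Step 4: counter = 4
  Step 5: counter = 5
  Step 6: counter = 6
Counter reached 6 -> halt
Total steps = 6

6


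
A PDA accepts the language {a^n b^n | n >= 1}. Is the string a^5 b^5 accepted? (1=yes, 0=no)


Language requires equal numbers of a's and b's
PDA pushes for each 'a', pops for each 'b'
Number of a's = 5
Number of b's = 5
5 == 5 -> Accept

1


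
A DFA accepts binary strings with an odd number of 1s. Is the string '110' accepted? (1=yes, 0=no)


DFA has 2 states: q_even (start, accept=no) and q_odd
Processing string '110' character by character:
  Position 0: read '1', 1-count=1 -> q_odd
  Position 1: read '1', 1-count=2 -> q_even
  Position 2: read '0', 1-count=2 -> q_even (no change)
Final state: q_even, total 1s = 2 (even); the DFA requires an odd count -> reject

0


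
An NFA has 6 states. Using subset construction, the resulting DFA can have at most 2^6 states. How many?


NFA has 6 states
Subset construction: each DFA state = subset of NFA states
Maximum subsets = 2^6
2^6 = 64

64


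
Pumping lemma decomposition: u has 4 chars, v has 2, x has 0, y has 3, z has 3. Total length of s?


|s| = |u| + |v| + |x| + |y| + |z|
= 4 + 2 + 0 + 3 + 3
= 6 + 0 + 6
= 6 + 6
= 12

12


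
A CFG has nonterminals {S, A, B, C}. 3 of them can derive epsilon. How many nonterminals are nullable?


Nonterminals: {S, A, B, C}
A nonterminal is nullable if it can derive epsilon
Counting nullable nonterminals: 3
Total nullable = 3

3


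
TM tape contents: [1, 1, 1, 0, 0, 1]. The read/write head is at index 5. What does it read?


Tape: [1, 1, 1, 0, 0, 1]
Positions: 0 1 2 3 4 5
Values:    1 1 1 0 0 1
Head at position 5
tape[5] = 1

1


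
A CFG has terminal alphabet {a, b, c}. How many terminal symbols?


Terminal symbols: a, b, c
Counting each: a (#1), b (#2), c (#3)
Total = 3

3


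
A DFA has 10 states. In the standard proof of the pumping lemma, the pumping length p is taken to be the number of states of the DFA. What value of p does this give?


Pumping lemma for regular languages (standard proof):
Take p = |Q|, the number of DFA states.
Any string of length >= |Q| passes through |Q|+1 states while reading its first |Q| symbols,
so by pigeonhole some state repeats, giving the loop that can be pumped.
Here |Q| = 10
Therefore the proof uses p = 10

10


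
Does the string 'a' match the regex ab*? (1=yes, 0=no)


Pattern: ab*
String: 'a'
Pattern requires: exactly one 'a' followed by zero or more 'b's
First char is 'a' -> OK
Rest '': all b's? Yes
Result: 1

1


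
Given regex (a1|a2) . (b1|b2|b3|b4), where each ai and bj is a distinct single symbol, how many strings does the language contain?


First group: 2 alternatives
Second group: 4 alternatives
Concatenation: each choice from group 1 pairs with each from group 2
Total = 2 x 4 = 8

8


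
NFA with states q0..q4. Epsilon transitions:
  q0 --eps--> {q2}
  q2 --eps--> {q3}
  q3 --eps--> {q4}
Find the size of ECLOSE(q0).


Starting from q0
Initialize closure = {q0}
Follow epsilon from q0 -> add q2
Follow epsilon from q2 -> add q3
Follow epsilon from q3 -> add q4
Final closure: {q0, q2, q3, q4}
Size = 4

4


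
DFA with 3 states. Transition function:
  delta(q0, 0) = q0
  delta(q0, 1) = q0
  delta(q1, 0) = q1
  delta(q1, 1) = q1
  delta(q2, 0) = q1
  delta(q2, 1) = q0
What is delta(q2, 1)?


Looking up transition function:
delta(q2, 1) in the table
Row: q2, Column: 1
Result: q0

q0


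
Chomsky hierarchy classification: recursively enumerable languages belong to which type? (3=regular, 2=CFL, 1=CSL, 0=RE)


Chomsky hierarchy levels:
  Type 3: Regular (DFA/NFA/regex)
  Type 2: Context-free (PDA)
  Type 1: Context-sensitive
  Type 0: Recursively enumerable (TM)
'recursively enumerable' corresponds to Type 0

0


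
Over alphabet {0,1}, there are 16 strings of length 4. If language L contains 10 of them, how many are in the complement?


Alphabet: {0,1}
String length: 4
Total strings of length 4 = 2^4 = 16
Strings in L = 10
Complement = total - |L|
= 16 - 10
= 6

6


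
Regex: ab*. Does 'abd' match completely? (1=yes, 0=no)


Pattern: ab*
String: 'abd'
Pattern requires: exactly one 'a' followed by zero or more 'b's
First char is 'a' -> OK
Rest 'bd': all b's? No
Result: 0

0


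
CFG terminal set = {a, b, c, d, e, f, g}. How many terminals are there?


Terminal symbols: a, b, c, d, e, f, g
Counting each: a (#1), b (#2), c (#3), d (#4), e (#5), f (#6), g (#7)
Total = 7

7


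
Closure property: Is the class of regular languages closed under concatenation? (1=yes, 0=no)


Regular languages are closed under all standard operations:
- Union: Yes (product construction)
- Intersection: Yes (product construction)
- Complement: Yes (swap accept/reject)
- Concatenation: Yes (NFA construction)
Operation: concatenation -> Closed

1


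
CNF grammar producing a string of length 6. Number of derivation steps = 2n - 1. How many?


Chomsky Normal Form derivation:
String length n = 6
Each step either:
  - Splits a nonterminal into two (n-1 such steps)
  - Converts a nonterminal to terminal (n such steps)
Total = (n-1) + n = 2n - 1
= 2(6) - 1
= 12 - 1
= 11

11


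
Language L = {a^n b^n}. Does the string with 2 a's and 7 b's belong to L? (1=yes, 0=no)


Language requires equal numbers of a's and b's
PDA pushes for each 'a', pops for each 'b'
Number of a's = 2
Number of b's = 7
2 != 7 -> Reject

0


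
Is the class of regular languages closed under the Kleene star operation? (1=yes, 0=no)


Regular languages are closed under:
- Union (DFA product construction)
- Intersection (DFA product construction)
- Complement (swap accept/reject states)
- Concatenation (NFA construction)
- Kleene star (NFA construction)
Kleene star is in this list
Therefore: closed

1


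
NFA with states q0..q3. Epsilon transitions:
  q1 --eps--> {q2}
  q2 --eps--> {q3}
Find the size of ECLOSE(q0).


Starting from q0
Initialize closure = {q0}
q0 has no outgoing epsilon transitions -> nothing to add
Final closure: {q0}
Size = 1

1


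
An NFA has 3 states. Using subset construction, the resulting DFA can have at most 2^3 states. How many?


NFA has 3 states
Subset construction: each DFA state = subset of NFA states
Maximum subsets = 2^3
2^3 = 8

8


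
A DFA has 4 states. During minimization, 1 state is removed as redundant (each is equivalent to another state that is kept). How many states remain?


Original DFA: 4 states
Redundant states removed: 1
Minimized states = original - removed
= 4 - 1
= 3

3


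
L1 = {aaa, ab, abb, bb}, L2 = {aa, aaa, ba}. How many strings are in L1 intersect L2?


L1 = {aaa, ab, abb, bb}
L2 = {aa, aaa, ba}
Checking each string in L1 against L2:
  'aaa': in L2? Yes
  'ab': in L2? No
  'abb': in L2? No
  'bb': in L2? No
Intersection = {aaa}
|L1 ∩ L2| = 1

1


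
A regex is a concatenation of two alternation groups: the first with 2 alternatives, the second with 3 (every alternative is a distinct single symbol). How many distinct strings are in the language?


First group: 2 alternatives
Second group: 3 alternatives
Concatenation: each choice from group 1 pairs with each from group 2
Total = 2 x 3 = 6

6


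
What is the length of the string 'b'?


String: 'b'
Counting characters:
  'b' appears 1 time(s)
Total length = 0 + 1 = 1

1


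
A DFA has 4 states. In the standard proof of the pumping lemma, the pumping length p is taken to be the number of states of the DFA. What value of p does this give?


Pumping lemma for regular languages (standard proof):
Take p = |Q|, the number of DFA states.
Any string of length >= |Q| passes through |Q|+1 states while reading its first |Q| symbols,
so by pigeonhole some state repeats, giving the loop that can be pumped.
Here |Q| = 4
Therefore the proof uses p = 4

4


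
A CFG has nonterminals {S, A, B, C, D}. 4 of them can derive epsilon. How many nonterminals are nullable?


Nonterminals: {S, A, B, C, D}
A nonterminal is nullable if it can derive epsilon
Counting nullable nonterminals: 4
Total nullable = 4

4


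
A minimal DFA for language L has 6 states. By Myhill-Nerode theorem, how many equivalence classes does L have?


Myhill-Nerode theorem:
Number of equivalence classes = number of states in minimal DFA
Minimal DFA states = 6
Therefore equivalence classes = 6

6


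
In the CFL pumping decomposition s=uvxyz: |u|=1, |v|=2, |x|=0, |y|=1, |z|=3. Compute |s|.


|s| = |u| + |v| + |x| + |y| + |z|
= 1 + 2 + 0 + 1 + 3
= 3 + 0 + 4
= 3 + 4
= 7

7


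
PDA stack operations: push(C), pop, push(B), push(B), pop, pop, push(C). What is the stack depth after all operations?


Tracing stack operations:
  push(C) -> stack = [C], depth=1
  pop -> removed C, stack = [], depth=0
  push(B) -> stack = [B], depth=1
  push(B) -> stack = [B,B], depth=2
  pop -> removed B, stack = [B], depth=1
  pop -> removed B, stack = [], depth=0
  push(C) -> stack = [C], depth=1
Final depth = 1

1


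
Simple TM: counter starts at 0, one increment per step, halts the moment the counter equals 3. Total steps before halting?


Counter starts at 0. Counting sequence:
  Step 1: counter = 1
  Step 2: counter = 2
  Step 3: counter = 3
Counter reached 3 -> halt
Total steps = 3

3


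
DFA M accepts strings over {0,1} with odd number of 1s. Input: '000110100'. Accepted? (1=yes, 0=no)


DFA has 2 states: q_even (start, accept=no) and q_odd
Processing string '000110100' character by character:
  Position 0: read '0', 1-count=0 -> q_even (no change)
  Position 1: read '0', 1-count=0 -> q_even (no change)
  Position 2: read '0', 1-count=0 -> q_even (no change)
  Position 3: read '1', 1-count=1 -> q_odd
  Position 4: read '1', 1-count=2 -> q_even
  Position 5: read '0', 1-count=2 -> q_even (no change)
  Position 6: read '1', 1-count=3 -> q_odd
  Position 7: read '0', 1-count=3 -> q_odd (no change)
  Position 8: read '0', 1-count=3 -> q_odd (no change)
Final state: q_odd, total 1s = 3 (odd); the DFA requires an odd count -> accept

1


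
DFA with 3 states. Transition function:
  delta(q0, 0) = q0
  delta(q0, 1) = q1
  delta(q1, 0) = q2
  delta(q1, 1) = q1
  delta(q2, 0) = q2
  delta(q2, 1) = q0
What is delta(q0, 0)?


Looking up transition function:
delta(q0, 0) in the table
Row: q0, Column: 0
Result: q0

q0


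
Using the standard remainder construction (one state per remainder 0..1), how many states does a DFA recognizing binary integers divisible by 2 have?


Divisibility by 2 is tracked via the remainder mod 2: 0, 1, ..., 1
The construction assigns one state to each remainder
Number of remainders = 2

2


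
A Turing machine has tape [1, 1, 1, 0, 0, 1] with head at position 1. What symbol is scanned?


Tape: [1, 1, 1, 0, 0, 1]
Positions: 0 1 2 3 4 5
Values:    1 1 1 0 0 1
Head at position 1
tape[1] = 1

1


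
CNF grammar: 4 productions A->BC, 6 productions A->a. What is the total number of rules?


CNF allows two rule forms:
  A -> BC (binary): 4 rules
  A -> a (terminal): 6 rules
Total = 4 + 6 = 10

10


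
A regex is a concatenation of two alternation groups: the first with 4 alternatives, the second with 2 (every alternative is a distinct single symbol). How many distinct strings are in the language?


First group: 4 alternatives
Second group: 2 alternatives
Concatenation: each choice from group 1 pairs with each from group 2
Total = 4 x 2 = 8

8


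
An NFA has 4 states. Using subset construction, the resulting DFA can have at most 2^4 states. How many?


NFA has 4 states
Subset construction: each DFA state = subset of NFA states
Maximum subsets = 2^4
2^4 = 16

16


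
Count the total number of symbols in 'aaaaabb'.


String: 'aaaaabb'
Counting characters:
  'a' appears 5 time(s)
  'b' appears 2 time(s)
Total length = 5 + 2 = 7

7


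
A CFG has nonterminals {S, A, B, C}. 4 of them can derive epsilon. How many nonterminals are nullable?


Nonterminals: {S, A, B, C}
A nonterminal is nullable if it can derive epsilon
Counting nullable nonterminals: 4
Total nullable = 4

4


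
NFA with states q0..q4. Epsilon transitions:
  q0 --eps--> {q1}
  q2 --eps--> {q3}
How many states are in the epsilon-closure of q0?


Starting from q0
Initialize closure = {q0}
Follow epsilon from q0 -> add q1
Final closure: {q0, q1}
Size = 2

2


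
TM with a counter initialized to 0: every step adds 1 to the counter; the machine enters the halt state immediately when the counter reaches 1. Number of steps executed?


Counter starts at 0. Counting sequence:
  Step 1: counter = 1
Counter reached 1 -> halt
Total steps = 1

1


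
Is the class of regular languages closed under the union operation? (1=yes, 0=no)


Regular languages are closed under:
- Union (DFA product construction)
- Intersection (DFA product construction)
- Complement (swap accept/reject states)
- Concatenation (NFA construction)
- Kleene star (NFA construction)
union is in this list
Therefore: closed

1


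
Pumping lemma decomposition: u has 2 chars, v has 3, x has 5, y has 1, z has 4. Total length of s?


|s| = |u| + |v| + |x| + |y| + |z|
= 2 + 3 + 5 + 1 + 4
= 5 + 5 + 5
= 10 + 5
= 15

15


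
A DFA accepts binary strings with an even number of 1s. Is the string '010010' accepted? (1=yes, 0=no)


DFA has 2 states: q_even (start, accept=yes) and q_odd
Processing string '010010' character by character:
  Position 0: read '0', 1-count=0 -> q_even (no change)
  Position 1: read '1', 1-count=1 -> q_odd
  Position 2: read '0', 1-count=1 -> q_odd (no change)
  Position 3: read '0', 1-count=1 -> q_odd (no change)
  Position 4: read '1', 1-count=2 -> q_even
  Position 5: read '0', 1-count=2 -> q_even (no change)
Final state: q_even, total 1s = 2 (even); the DFA requires an even count -> accept

1


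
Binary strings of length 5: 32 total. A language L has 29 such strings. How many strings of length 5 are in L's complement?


Alphabet: {0,1}
String length: 5
Total strings of length 5 = 2^5 = 32
Strings in L = 29
Complement = total - |L|
= 32 - 29
= 3

3


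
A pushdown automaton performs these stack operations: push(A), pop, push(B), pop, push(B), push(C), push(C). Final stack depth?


Tracing stack operations:
  push(A) -> stack = [A], depth=1
  pop -> removed A, stack = [], depth=0
  push(B) -> stack = [B], depth=1
  pop -> removed B, stack = [], depth=0
  push(B) -> stack = [B], depth=1
  push(C) -> stack = [B,C], depth=2
  push(C) -> stack = [B,C,C], depth=3
Final depth = 3

3


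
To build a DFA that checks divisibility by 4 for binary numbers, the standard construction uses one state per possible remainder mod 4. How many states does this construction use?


Divisibility by 4 is tracked via the remainder mod 4: 0, 1, ..., 3
The construction assigns one state to each remainder
Number of remainders = 4

4


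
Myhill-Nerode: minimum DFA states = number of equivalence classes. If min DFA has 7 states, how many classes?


Myhill-Nerode theorem:
Number of equivalence classes = number of states in minimal DFA
Minimal DFA states = 7
Therefore equivalence classes = 7

7


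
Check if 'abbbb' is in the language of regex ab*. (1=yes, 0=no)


Pattern: ab*
String: 'abbbb'
Pattern requires: exactly one 'a' followed by zero or more 'b's
First char is 'a' -> OK
Rest 'bbbb': all b's? Yes
Result: 1

1


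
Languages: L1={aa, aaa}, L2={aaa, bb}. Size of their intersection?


L1 = {aa, aaa}
L2 = {aaa, bb}
Checking each string in L1 against L2:
  'aa': in L2? No
  'aaa': in L2? Yes
Intersection = {aaa}
|L1 ∩ L2| = 1

1


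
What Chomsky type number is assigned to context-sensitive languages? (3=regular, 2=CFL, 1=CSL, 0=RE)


Chomsky hierarchy levels:
  Type 3: Regular (DFA/NFA/regex)
  Type 2: Context-free (PDA)
  Type 1: Context-sensitive
  Type 0: Recursively enumerable (TM)
'context-sensitive' corresponds to Type 1

1


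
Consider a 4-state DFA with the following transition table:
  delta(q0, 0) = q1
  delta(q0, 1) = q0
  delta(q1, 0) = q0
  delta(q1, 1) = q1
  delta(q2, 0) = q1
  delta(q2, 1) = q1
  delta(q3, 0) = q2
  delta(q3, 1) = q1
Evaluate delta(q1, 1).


Looking up transition function:
delta(q1, 1) in the table
Row: q1, Column: 1
Result: q1

q1
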